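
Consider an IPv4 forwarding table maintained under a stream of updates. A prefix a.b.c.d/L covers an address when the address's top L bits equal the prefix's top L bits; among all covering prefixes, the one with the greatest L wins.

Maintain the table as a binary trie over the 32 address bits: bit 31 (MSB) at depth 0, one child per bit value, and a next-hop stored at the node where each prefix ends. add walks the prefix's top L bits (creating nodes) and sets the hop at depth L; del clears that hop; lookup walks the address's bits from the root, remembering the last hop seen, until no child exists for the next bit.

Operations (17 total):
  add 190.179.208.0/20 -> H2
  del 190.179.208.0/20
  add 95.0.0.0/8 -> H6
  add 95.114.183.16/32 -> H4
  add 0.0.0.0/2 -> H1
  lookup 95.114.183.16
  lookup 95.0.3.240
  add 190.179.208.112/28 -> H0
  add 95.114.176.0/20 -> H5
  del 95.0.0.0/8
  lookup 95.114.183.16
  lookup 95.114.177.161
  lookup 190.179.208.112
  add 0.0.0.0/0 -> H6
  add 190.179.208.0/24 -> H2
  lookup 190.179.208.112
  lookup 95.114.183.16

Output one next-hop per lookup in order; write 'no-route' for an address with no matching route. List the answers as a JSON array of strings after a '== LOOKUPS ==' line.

Apply in order:
  add 190.179.208.0/20 -> H2 at depth 20
  del 190.179.208.0/20 (clear depth 20)
  add 95.0.0.0/8 -> H6 at depth 8
  add 95.114.183.16/32 -> H4 at depth 32
  add 0.0.0.0/2 -> H1 at depth 2
  Q 95.114.183.16: descend 01011111011100101011011100010000 ; hops seen [H6,H4] ; pick H4
  Q 95.0.3.240: descend 010111110 ; hops seen [H6] ; pick H6
  add 190.179.208.112/28 -> H0 at depth 28
  add 95.114.176.0/20 -> H5 at depth 20
  del 95.0.0.0/8 (clear depth 8)
  Q 95.114.183.16: descend 01011111011100101011011100010000 ; hops seen [H5,H4] ; pick H4
  Q 95.114.177.161: descend 010111110111001010110 ; hops seen [H5] ; pick H5
  Q 190.179.208.112: descend 1011111010110011110100000111 ; hops seen [H0] ; pick H0
  add 0.0.0.0/0 -> H6 at depth 0
  add 190.179.208.0/24 -> H2 at depth 24
  Q 190.179.208.112: descend 1011111010110011110100000111 ; hops seen [H6,H2,H0] ; pick H0
  Q 95.114.183.16: descend 01011111011100101011011100010000 ; hops seen [H6,H5,H4] ; pick H4

== LOOKUPS ==
["H4","H6","H4","H5","H0","H0","H4"]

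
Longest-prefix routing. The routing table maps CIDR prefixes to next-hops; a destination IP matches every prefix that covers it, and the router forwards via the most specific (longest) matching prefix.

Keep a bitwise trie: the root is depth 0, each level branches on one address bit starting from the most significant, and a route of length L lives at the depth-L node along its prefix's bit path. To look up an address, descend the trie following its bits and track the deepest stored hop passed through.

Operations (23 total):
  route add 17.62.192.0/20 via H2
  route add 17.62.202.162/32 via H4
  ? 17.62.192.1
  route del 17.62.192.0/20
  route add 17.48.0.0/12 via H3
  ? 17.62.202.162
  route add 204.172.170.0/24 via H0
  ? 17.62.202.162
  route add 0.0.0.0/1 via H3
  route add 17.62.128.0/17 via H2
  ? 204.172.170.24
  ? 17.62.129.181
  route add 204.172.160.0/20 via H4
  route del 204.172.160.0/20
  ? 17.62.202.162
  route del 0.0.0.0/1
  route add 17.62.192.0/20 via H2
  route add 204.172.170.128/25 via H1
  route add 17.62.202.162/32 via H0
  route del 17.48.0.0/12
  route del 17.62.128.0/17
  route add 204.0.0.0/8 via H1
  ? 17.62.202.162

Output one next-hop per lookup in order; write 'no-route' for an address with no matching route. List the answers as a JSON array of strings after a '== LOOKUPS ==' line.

Trace:
  + 17.62.192.0/20 (H2) depth=20
  + 17.62.202.162/32 (H4) depth=32
  ? 17.62.192.1  path d0:-→d1:-→d2:-→d3:-→d4:-→d5:-→d6:-→d7:-→d8:-→d9:-→d10:-→d11:-→d12:-→d13:-→d14:-→d15:-→d16:-→d17:-→d18:-→d19:-→d20:H2  best=H2
  del 17.62.192.0/20 (clear depth 20)
  + 17.48.0.0/12 (H3) depth=12
  ? 17.62.202.162  path d0:-→d1:-→d2:-→d3:-→d4:-→d5:-→d6:-→d7:-→d8:-→d9:-→d10:-→d11:-→d12:H3→d13:-→d14:-→d15:-→d16:-→d17:-→d18:-→d19:-→d20:-→d21:-→d22:-→d23:-→d24:-→d25:-→d26:-→d27:-→d28:-→d29:-→d30:-→d31:-→d32:H4  best=H4
  + 204.172.170.0/24 (H0) depth=24
  ? 17.62.202.162  path d0:-→d1:-→d2:-→d3:-→d4:-→d5:-→d6:-→d7:-→d8:-→d9:-→d10:-→d11:-→d12:H3→d13:-→d14:-→d15:-→d16:-→d17:-→d18:-→d19:-→d20:-→d21:-→d22:-→d23:-→d24:-→d25:-→d26:-→d27:-→d28:-→d29:-→d30:-→d31:-→d32:H4  best=H4
  + 0.0.0.0/1 (H3) depth=1
  + 17.62.128.0/17 (H2) depth=17
  ? 204.172.170.24  path d0:-→d1:-→d2:-→d3:-→d4:-→d5:-→d6:-→d7:-→d8:-→d9:-→d10:-→d11:-→d12:-→d13:-→d14:-→d15:-→d16:-→d17:-→d18:-→d19:-→d20:-→d21:-→d22:-→d23:-→d24:H0  best=H0
  ? 17.62.129.181  path d0:-→d1:H3→d2:-→d3:-→d4:-→d5:-→d6:-→d7:-→d8:-→d9:-→d10:-→d11:-→d12:H3→d13:-→d14:-→d15:-→d16:-→d17:H2  best=H2
  + 204.172.160.0/20 (H4) depth=20
  del 204.172.160.0/20 (clear depth 20)
  ? 17.62.202.162  path d0:-→d1:H3→d2:-→d3:-→d4:-→d5:-→d6:-→d7:-→d8:-→d9:-→d10:-→d11:-→d12:H3→d13:-→d14:-→d15:-→d16:-→d17:H2→d18:-→d19:-→d20:-→d21:-→d22:-→d23:-→d24:-→d25:-→d26:-→d27:-→d28:-→d29:-→d30:-→d31:-→d32:H4  best=H4
  del 0.0.0.0/1 (clear depth 1)
  + 17.62.192.0/20 (H2) depth=20
  + 204.172.170.128/25 (H1) depth=25
  + 17.62.202.162/32 (H0) depth=32
  del 17.48.0.0/12 (clear depth 12)
  del 17.62.128.0/17 (clear depth 17)
  + 204.0.0.0/8 (H1) depth=8
  ? 17.62.202.162  path d0:-→d1:-→d2:-→d3:-→d4:-→d5:-→d6:-→d7:-→d8:-→d9:-→d10:-→d11:-→d12:-→d13:-→d14:-→d15:-→d16:-→d17:-→d18:-→d19:-→d20:H2→d21:-→d22:-→d23:-→d24:-→d25:-→d26:-→d27:-→d28:-→d29:-→d30:-→d31:-→d32:H0  best=H0

== LOOKUPS ==
["H2","H4","H4","H0","H2","H4","H0"]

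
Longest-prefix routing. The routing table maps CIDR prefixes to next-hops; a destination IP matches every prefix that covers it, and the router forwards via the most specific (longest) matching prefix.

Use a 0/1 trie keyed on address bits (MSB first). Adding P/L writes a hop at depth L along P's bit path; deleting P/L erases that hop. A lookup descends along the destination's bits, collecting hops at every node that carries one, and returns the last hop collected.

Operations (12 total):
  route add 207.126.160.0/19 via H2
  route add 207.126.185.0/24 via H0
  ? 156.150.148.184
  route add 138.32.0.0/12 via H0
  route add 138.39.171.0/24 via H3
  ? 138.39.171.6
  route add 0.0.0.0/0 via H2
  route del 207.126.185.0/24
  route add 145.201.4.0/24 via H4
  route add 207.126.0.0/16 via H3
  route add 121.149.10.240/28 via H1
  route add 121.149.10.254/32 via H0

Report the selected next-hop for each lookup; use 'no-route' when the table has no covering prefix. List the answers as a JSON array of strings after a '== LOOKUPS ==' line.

Trace:
  + 207.126.160.0/19 (H2) depth=19
  + 207.126.185.0/24 (H0) depth=24
  ? 156.150.148.184  path d0:-→d1:-  best=no-route
  + 138.32.0.0/12 (H0) depth=12
  + 138.39.171.0/24 (H3) depth=24
  ? 138.39.171.6  path d0:-→d1:-→d2:-→d3:-→d4:-→d5:-→d6:-→d7:-→d8:-→d9:-→d10:-→d11:-→d12:H0→d13:-→d14:-→d15:-→d16:-→d17:-→d18:-→d19:-→d20:-→d21:-→d22:-→d23:-→d24:H3  best=H3
  + 0.0.0.0/0 (H2) depth=0
  del 207.126.185.0/24 (clear depth 24)
  + 145.201.4.0/24 (H4) depth=24
  + 207.126.0.0/16 (H3) depth=16
  + 121.149.10.240/28 (H1) depth=28
  + 121.149.10.254/32 (H0) depth=32

== LOOKUPS ==
["no-route","H3"]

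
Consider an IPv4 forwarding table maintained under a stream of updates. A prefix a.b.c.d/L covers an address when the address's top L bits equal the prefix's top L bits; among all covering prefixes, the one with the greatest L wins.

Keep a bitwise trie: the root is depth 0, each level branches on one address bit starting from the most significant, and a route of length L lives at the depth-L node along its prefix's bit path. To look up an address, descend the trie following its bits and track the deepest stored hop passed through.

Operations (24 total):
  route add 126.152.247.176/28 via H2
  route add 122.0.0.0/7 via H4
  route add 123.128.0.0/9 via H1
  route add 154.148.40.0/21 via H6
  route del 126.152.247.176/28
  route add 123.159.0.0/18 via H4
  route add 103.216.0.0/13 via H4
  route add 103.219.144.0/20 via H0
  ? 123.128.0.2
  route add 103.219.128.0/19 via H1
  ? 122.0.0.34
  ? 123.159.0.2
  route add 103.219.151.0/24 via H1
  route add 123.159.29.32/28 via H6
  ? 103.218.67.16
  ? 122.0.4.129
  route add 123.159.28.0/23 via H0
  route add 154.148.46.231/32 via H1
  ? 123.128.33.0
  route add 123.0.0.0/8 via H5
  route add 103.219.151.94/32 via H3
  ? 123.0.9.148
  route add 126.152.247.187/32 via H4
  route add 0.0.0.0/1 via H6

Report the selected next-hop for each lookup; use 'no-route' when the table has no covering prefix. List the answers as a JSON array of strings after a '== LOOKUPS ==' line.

Trace:
  add 126.152.247.176/28 -> H2 at depth 28
  add 122.0.0.0/7 -> H4 at depth 7
  add 123.128.0.0/9 -> H1 at depth 9
  add 154.148.40.0/21 -> H6 at depth 21
  - 126.152.247.176/28 clear@28
  add 123.159.0.0/18 -> H4 at depth 18
  add 103.216.0.0/13 -> H4 at depth 13
  add 103.219.144.0/20 -> H0 at depth 20
  Q 123.128.0.2: descend 01111011100 ; hops seen [H4,H1] ; pick H1
  add 103.219.128.0/19 -> H1 at depth 19
  Q 122.0.0.34: descend 0111101 ; hops seen [H4] ; pick H4
  Q 123.159.0.2: descend 011110111001111100 ; hops seen [H4,H1,H4] ; pick H4
  add 103.219.151.0/24 -> H1 at depth 24
  add 123.159.29.32/28 -> H6 at depth 28
  Q 103.218.67.16: descend 011001111101101 ; hops seen [H4] ; pick H4
  Q 122.0.4.129: descend 0111101 ; hops seen [H4] ; pick H4
  add 123.159.28.0/23 -> H0 at depth 23
  add 154.148.46.231/32 -> H1 at depth 32
  Q 123.128.33.0: descend 01111011100 ; hops seen [H4,H1] ; pick H1
  add 123.0.0.0/8 -> H5 at depth 8
  add 103.219.151.94/32 -> H3 at depth 32
  Q 123.0.9.148: descend 01111011 ; hops seen [H4,H5] ; pick H5
  add 126.152.247.187/32 -> H4 at depth 32
  add 0.0.0.0/1 -> H6 at depth 1

== LOOKUPS ==
["H1","H4","H4","H4","H4","H1","H5"]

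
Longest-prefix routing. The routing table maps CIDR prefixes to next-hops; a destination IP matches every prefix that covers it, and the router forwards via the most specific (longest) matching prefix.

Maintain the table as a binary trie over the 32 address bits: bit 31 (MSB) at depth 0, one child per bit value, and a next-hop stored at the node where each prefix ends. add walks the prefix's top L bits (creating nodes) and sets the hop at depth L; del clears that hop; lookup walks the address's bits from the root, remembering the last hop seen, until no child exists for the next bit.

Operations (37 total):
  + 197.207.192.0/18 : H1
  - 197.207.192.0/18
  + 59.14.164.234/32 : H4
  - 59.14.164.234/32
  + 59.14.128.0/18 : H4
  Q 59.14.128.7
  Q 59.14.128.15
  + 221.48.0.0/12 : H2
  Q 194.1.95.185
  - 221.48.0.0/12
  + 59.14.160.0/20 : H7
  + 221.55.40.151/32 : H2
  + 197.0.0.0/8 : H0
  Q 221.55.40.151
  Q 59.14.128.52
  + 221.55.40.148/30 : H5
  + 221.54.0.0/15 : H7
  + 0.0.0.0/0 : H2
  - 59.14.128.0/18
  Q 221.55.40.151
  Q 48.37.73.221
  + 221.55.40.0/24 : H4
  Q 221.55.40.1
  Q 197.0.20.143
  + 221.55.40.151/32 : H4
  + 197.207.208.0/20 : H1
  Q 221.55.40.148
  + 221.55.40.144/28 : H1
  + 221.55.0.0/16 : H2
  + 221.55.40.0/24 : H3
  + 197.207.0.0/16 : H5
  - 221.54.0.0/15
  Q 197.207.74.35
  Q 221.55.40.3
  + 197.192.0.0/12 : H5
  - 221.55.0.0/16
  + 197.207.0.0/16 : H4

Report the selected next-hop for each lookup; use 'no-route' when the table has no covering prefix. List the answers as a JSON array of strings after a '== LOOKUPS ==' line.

Process each operation:
  + 197.207.192.0/18 (H1) depth=18
  - 197.207.192.0/18 clear@18
  + 59.14.164.234/32 (H4) depth=32
  - 59.14.164.234/32 clear@32
  + 59.14.128.0/18 (H4) depth=18
  lookup 59.14.128.7: bits 001110110000111010 walk d0:-→d1:-→d2:-→d3:-→d4:-→d5:-→d6:-→d7:-→d8:-→d9:-→d10:-→d11:-→d12:-→d13:-→d14:-→d15:-→d16:-→d17:-→d18:H4 -> H4
  lookup 59.14.128.15: bits 001110110000111010 walk d0:-→d1:-→d2:-→d3:-→d4:-→d5:-→d6:-→d7:-→d8:-→d9:-→d10:-→d11:-→d12:-→d13:-→d14:-→d15:-→d16:-→d17:-→d18:H4 -> H4
  + 221.48.0.0/12 (H2) depth=12
  lookup 194.1.95.185: bits 11000 walk d0:-→d1:-→d2:-→d3:-→d4:-→d5:- -> no-route
  - 221.48.0.0/12 clear@12
  + 59.14.160.0/20 (H7) depth=20
  + 221.55.40.151/32 (H2) depth=32
  + 197.0.0.0/8 (H0) depth=8
  lookup 221.55.40.151: bits 11011101001101110010100010010111 walk d0:-→d1:-→d2:-→d3:-→d4:-→d5:-→d6:-→d7:-→d8:-→d9:-→d10:-→d11:-→d12:-→d13:-→d14:-→d15:-→d16:-→d17:-→d18:-→d19:-→d20:-→d21:-→d22:-→d23:-→d24:-→d25:-→d26:-→d27:-→d28:-→d29:-→d30:-→d31:-→d32:H2 -> H2
  lookup 59.14.128.52: bits 001110110000111010 walk d0:-→d1:-→d2:-→d3:-→d4:-→d5:-→d6:-→d7:-→d8:-→d9:-→d10:-→d11:-→d12:-→d13:-→d14:-→d15:-→d16:-→d17:-→d18:H4 -> H4
  + 221.55.40.148/30 (H5) depth=30
  + 221.54.0.0/15 (H7) depth=15
  + 0.0.0.0/0 (H2) depth=0
  - 59.14.128.0/18 clear@18
  lookup 221.55.40.151: bits 11011101001101110010100010010111 walk d0:H2→d1:-→d2:-→d3:-→d4:-→d5:-→d6:-→d7:-→d8:-→d9:-→d10:-→d11:-→d12:-→d13:-→d14:-→d15:H7→d16:-→d17:-→d18:-→d19:-→d20:-→d21:-→d22:-→d23:-→d24:-→d25:-→d26:-→d27:-→d28:-→d29:-→d30:H5→d31:-→d32:H2 -> H2
  lookup 48.37.73.221: bits 0011 walk d0:H2→d1:-→d2:-→d3:-→d4:- -> H2
  + 221.55.40.0/24 (H4) depth=24
  lookup 221.55.40.1: bits 110111010011011100101000 walk d0:H2→d1:-→d2:-→d3:-→d4:-→d5:-→d6:-→d7:-→d8:-→d9:-→d10:-→d11:-→d12:-→d13:-→d14:-→d15:H7→d16:-→d17:-→d18:-→d19:-→d20:-→d21:-→d22:-→d23:-→d24:H4 -> H4
  lookup 197.0.20.143: bits 11000101 walk d0:H2→d1:-→d2:-→d3:-→d4:-→d5:-→d6:-→d7:-→d8:H0 -> H0
  + 221.55.40.151/32 (H4) depth=32
  + 197.207.208.0/20 (H1) depth=20
  lookup 221.55.40.148: bits 110111010011011100101000100101 walk d0:H2→d1:-→d2:-→d3:-→d4:-→d5:-→d6:-→d7:-→d8:-→d9:-→d10:-→d11:-→d12:-→d13:-→d14:-→d15:H7→d16:-→d17:-→d18:-→d19:-→d20:-→d21:-→d22:-→d23:-→d24:H4→d25:-→d26:-→d27:-→d28:-→d29:-→d30:H5 -> H5
  + 221.55.40.144/28 (H1) depth=28
  + 221.55.0.0/16 (H2) depth=16
  + 221.55.40.0/24 (H3) depth=24
  + 197.207.0.0/16 (H5) depth=16
  - 221.54.0.0/15 clear@15
  lookup 197.207.74.35: bits 1100010111001111 walk d0:H2→d1:-→d2:-→d3:-→d4:-→d5:-→d6:-→d7:-→d8:H0→d9:-→d10:-→d11:-→d12:-→d13:-→d14:-→d15:-→d16:H5 -> H5
  lookup 221.55.40.3: bits 110111010011011100101000 walk d0:H2→d1:-→d2:-→d3:-→d4:-→d5:-→d6:-→d7:-→d8:-→d9:-→d10:-→d11:-→d12:-→d13:-→d14:-→d15:-→d16:H2→d17:-→d18:-→d19:-→d20:-→d21:-→d22:-→d23:-→d24:H3 -> H3
  + 197.192.0.0/12 (H5) depth=12
  - 221.55.0.0/16 clear@16
  + 197.207.0.0/16 (H4) depth=16

== LOOKUPS ==
["H4","H4","no-route","H2","H4","H2","H2","H4","H0","H5","H5","H3"]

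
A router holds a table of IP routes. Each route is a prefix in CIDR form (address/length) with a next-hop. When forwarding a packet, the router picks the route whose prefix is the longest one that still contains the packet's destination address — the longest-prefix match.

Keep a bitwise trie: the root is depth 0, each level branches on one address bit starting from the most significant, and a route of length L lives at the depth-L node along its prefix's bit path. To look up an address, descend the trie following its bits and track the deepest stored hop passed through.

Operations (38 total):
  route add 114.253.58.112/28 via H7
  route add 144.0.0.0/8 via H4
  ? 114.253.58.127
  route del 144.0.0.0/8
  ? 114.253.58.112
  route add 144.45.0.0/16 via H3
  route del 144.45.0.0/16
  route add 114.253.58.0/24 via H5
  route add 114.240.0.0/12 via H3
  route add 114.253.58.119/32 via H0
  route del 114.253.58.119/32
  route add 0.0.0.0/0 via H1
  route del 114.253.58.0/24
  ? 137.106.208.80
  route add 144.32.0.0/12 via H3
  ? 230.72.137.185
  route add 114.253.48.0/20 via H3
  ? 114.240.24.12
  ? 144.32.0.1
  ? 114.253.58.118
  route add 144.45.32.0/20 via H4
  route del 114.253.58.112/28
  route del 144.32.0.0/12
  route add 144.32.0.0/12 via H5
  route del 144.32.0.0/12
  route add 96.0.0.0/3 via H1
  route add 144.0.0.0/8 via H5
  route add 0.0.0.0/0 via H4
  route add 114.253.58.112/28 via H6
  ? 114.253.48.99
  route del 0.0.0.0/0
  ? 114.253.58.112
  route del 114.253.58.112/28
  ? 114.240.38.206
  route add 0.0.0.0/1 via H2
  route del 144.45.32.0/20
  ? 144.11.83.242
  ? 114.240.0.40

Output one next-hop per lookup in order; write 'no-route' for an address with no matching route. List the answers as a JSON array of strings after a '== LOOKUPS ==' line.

Apply in order:
  + 114.253.58.112/28 (H7) depth=28
  + 144.0.0.0/8 (H4) depth=8
  ? 114.253.58.127  path d0:-→d1:-→d2:-→d3:-→d4:-→d5:-→d6:-→d7:-→d8:-→d9:-→d10:-→d11:-→d12:-→d13:-→d14:-→d15:-→d16:-→d17:-→d18:-→d19:-→d20:-→d21:-→d22:-→d23:-→d24:-→d25:-→d26:-→d27:-→d28:H7  best=H7
  del 144.0.0.0/8 (clear depth 8)
  ? 114.253.58.112  path d0:-→d1:-→d2:-→d3:-→d4:-→d5:-→d6:-→d7:-→d8:-→d9:-→d10:-→d11:-→d12:-→d13:-→d14:-→d15:-→d16:-→d17:-→d18:-→d19:-→d20:-→d21:-→d22:-→d23:-→d24:-→d25:-→d26:-→d27:-→d28:H7  best=H7
  + 144.45.0.0/16 (H3) depth=16
  del 144.45.0.0/16 (clear depth 16)
  + 114.253.58.0/24 (H5) depth=24
  + 114.240.0.0/12 (H3) depth=12
  + 114.253.58.119/32 (H0) depth=32
  del 114.253.58.119/32 (clear depth 32)
  + 0.0.0.0/0 (H1) depth=0
  del 114.253.58.0/24 (clear depth 24)
  ? 137.106.208.80  path d0:H1→d1:-→d2:-→d3:-  best=H1
  + 144.32.0.0/12 (H3) depth=12
  ? 230.72.137.185  path d0:H1→d1:-  best=H1
  + 114.253.48.0/20 (H3) depth=20
  ? 114.240.24.12  path d0:H1→d1:-→d2:-→d3:-→d4:-→d5:-→d6:-→d7:-→d8:-→d9:-→d10:-→d11:-→d12:H3  best=H3
  ? 144.32.0.1  path d0:H1→d1:-→d2:-→d3:-→d4:-→d5:-→d6:-→d7:-→d8:-→d9:-→d10:-→d11:-→d12:H3  best=H3
  ? 114.253.58.118  path d0:H1→d1:-→d2:-→d3:-→d4:-→d5:-→d6:-→d7:-→d8:-→d9:-→d10:-→d11:-→d12:H3→d13:-→d14:-→d15:-→d16:-→d17:-→d18:-→d19:-→d20:H3→d21:-→d22:-→d23:-→d24:-→d25:-→d26:-→d27:-→d28:H7→d29:-→d30:-→d31:-  best=H7
  + 144.45.32.0/20 (H4) depth=20
  del 114.253.58.112/28 (clear depth 28)
  del 144.32.0.0/12 (clear depth 12)
  + 144.32.0.0/12 (H5) depth=12
  del 144.32.0.0/12 (clear depth 12)
  + 96.0.0.0/3 (H1) depth=3
  + 144.0.0.0/8 (H5) depth=8
  + 0.0.0.0/0 (H4) depth=0
  + 114.253.58.112/28 (H6) depth=28
  ? 114.253.48.99  path d0:H4→d1:-→d2:-→d3:H1→d4:-→d5:-→d6:-→d7:-→d8:-→d9:-→d10:-→d11:-→d12:H3→d13:-→d14:-→d15:-→d16:-→d17:-→d18:-→d19:-→d20:H3  best=H3
  del 0.0.0.0/0 (clear depth 0)
  ? 114.253.58.112  path d0:-→d1:-→d2:-→d3:H1→d4:-→d5:-→d6:-→d7:-→d8:-→d9:-→d10:-→d11:-→d12:H3→d13:-→d14:-→d15:-→d16:-→d17:-→d18:-→d19:-→d20:H3→d21:-→d22:-→d23:-→d24:-→d25:-→d26:-→d27:-→d28:H6→d29:-  best=H6
  del 114.253.58.112/28 (clear depth 28)
  ? 114.240.38.206  path d0:-→d1:-→d2:-→d3:H1→d4:-→d5:-→d6:-→d7:-→d8:-→d9:-→d10:-→d11:-→d12:H3  best=H3
  + 0.0.0.0/1 (H2) depth=1
  del 144.45.32.0/20 (clear depth 20)
  ? 144.11.83.242  path d0:-→d1:-→d2:-→d3:-→d4:-→d5:-→d6:-→d7:-→d8:H5→d9:-→d10:-  best=H5
  ? 114.240.0.40  path d0:-→d1:H2→d2:-→d3:H1→d4:-→d5:-→d6:-→d7:-→d8:-→d9:-→d10:-→d11:-→d12:H3  best=H3

== LOOKUPS ==
["H7","H7","H1","H1","H3","H3","H7","H3","H6","H3","H5","H3"]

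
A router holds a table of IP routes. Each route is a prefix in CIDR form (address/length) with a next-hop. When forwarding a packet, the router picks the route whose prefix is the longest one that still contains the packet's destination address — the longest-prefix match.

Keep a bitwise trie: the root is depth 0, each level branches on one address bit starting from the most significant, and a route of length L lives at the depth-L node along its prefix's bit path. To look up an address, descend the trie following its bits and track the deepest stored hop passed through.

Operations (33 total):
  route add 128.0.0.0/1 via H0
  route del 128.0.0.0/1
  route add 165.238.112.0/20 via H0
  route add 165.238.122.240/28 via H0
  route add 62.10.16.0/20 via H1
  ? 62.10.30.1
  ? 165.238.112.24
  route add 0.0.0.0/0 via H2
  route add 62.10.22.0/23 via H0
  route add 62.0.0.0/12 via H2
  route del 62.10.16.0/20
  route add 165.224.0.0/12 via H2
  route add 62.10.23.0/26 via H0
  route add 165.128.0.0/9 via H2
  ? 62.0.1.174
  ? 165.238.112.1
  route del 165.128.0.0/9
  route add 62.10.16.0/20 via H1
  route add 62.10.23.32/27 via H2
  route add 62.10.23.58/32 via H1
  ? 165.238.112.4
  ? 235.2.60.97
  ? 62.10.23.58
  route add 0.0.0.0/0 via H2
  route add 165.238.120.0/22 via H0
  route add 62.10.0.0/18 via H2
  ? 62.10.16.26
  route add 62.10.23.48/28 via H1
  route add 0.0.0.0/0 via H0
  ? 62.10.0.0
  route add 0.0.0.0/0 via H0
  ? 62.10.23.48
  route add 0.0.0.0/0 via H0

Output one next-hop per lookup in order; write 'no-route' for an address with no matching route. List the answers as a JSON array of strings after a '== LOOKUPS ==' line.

Process each operation:
  + 128.0.0.0/1 (H0) depth=1
  del 128.0.0.0/1 (clear depth 1)
  + 165.238.112.0/20 (H0) depth=20
  + 165.238.122.240/28 (H0) depth=28
  + 62.10.16.0/20 (H1) depth=20
  Q 62.10.30.1: descend 00111110000010100001 ; hops seen [H1] ; pick H1
  Q 165.238.112.24: descend 10100101111011100111 ; hops seen [H0] ; pick H0
  + 0.0.0.0/0 (H2) depth=0
  + 62.10.22.0/23 (H0) depth=23
  + 62.0.0.0/12 (H2) depth=12
  del 62.10.16.0/20 (clear depth 20)
  + 165.224.0.0/12 (H2) depth=12
  + 62.10.23.0/26 (H0) depth=26
  + 165.128.0.0/9 (H2) depth=9
  Q 62.0.1.174: descend 001111100000 ; hops seen [H2,H2] ; pick H2
  Q 165.238.112.1: descend 10100101111011100111 ; hops seen [H2,H2,H2,H0] ; pick H0
  del 165.128.0.0/9 (clear depth 9)
  + 62.10.16.0/20 (H1) depth=20
  + 62.10.23.32/27 (H2) depth=27
  + 62.10.23.58/32 (H1) depth=32
  Q 165.238.112.4: descend 10100101111011100111 ; hops seen [H2,H2,H0] ; pick H0
  Q 235.2.60.97: descend 1 ; hops seen [H2] ; pick H2
  Q 62.10.23.58: descend 00111110000010100001011100111010 ; hops seen [H2,H2,H1,H0,H0,H2,H1] ; pick H1
  + 0.0.0.0/0 (H2) depth=0
  + 165.238.120.0/22 (H0) depth=22
  + 62.10.0.0/18 (H2) depth=18
  Q 62.10.16.26: descend 001111100000101000010 ; hops seen [H2,H2,H2,H1] ; pick H1
  + 62.10.23.48/28 (H1) depth=28
  + 0.0.0.0/0 (H0) depth=0
  Q 62.10.0.0: descend 0011111000001010000 ; hops seen [H0,H2,H2] ; pick H2
  + 0.0.0.0/0 (H0) depth=0
  Q 62.10.23.48: descend 0011111000001010000101110011 ; hops seen [H0,H2,H2,H1,H0,H0,H2,H1] ; pick H1
  + 0.0.0.0/0 (H0) depth=0

== LOOKUPS ==
["H1","H0","H2","H0","H0","H2","H1","H1","H2","H1"]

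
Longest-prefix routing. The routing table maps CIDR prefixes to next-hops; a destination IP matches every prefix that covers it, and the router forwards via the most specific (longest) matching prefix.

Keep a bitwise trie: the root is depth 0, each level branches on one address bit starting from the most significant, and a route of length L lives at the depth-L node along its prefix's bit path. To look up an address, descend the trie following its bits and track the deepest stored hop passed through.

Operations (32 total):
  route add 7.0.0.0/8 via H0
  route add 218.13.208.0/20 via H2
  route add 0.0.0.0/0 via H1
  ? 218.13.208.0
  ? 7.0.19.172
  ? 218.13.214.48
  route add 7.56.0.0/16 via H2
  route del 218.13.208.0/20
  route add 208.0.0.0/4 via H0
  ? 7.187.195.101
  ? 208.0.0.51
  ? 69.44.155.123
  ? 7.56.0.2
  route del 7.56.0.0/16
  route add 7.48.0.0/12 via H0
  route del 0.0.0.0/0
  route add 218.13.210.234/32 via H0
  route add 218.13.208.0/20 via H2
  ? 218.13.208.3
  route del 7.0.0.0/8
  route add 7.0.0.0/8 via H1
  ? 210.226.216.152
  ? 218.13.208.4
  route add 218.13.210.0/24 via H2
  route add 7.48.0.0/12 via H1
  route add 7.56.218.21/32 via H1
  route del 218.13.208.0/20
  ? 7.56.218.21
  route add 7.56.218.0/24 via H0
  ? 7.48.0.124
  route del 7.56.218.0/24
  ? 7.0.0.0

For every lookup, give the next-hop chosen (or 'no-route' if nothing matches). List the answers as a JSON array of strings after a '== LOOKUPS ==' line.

Apply in order:
  add 7.0.0.0/8 -> H0 at depth 8
  add 218.13.208.0/20 -> H2 at depth 20
  add 0.0.0.0/0 -> H1 at depth 0
  ? 218.13.208.0  path d0:H1→d1:-→d2:-→d3:-→d4:-→d5:-→d6:-→d7:-→d8:-→d9:-→d10:-→d11:-→d12:-→d13:-→d14:-→d15:-→d16:-→d17:-→d18:-→d19:-→d20:H2  best=H2
  ? 7.0.19.172  path d0:H1→d1:-→d2:-→d3:-→d4:-→d5:-→d6:-→d7:-→d8:H0  best=H0
  ? 218.13.214.48  path d0:H1→d1:-→d2:-→d3:-→d4:-→d5:-→d6:-→d7:-→d8:-→d9:-→d10:-→d11:-→d12:-→d13:-→d14:-→d15:-→d16:-→d17:-→d18:-→d19:-→d20:H2  best=H2
  add 7.56.0.0/16 -> H2 at depth 16
  - 218.13.208.0/20 clear@20
  add 208.0.0.0/4 -> H0 at depth 4
  ? 7.187.195.101  path d0:H1→d1:-→d2:-→d3:-→d4:-→d5:-→d6:-→d7:-→d8:H0  best=H0
  ? 208.0.0.51  path d0:H1→d1:-→d2:-→d3:-→d4:H0  best=H0
  ? 69.44.155.123  path d0:H1→d1:-  best=H1
  ? 7.56.0.2  path d0:H1→d1:-→d2:-→d3:-→d4:-→d5:-→d6:-→d7:-→d8:H0→d9:-→d10:-→d11:-→d12:-→d13:-→d14:-→d15:-→d16:H2  best=H2
  - 7.56.0.0/16 clear@16
  add 7.48.0.0/12 -> H0 at depth 12
  - 0.0.0.0/0 clear@0
  add 218.13.210.234/32 -> H0 at depth 32
  add 218.13.208.0/20 -> H2 at depth 20
  ? 218.13.208.3  path d0:-→d1:-→d2:-→d3:-→d4:H0→d5:-→d6:-→d7:-→d8:-→d9:-→d10:-→d11:-→d12:-→d13:-→d14:-→d15:-→d16:-→d17:-→d18:-→d19:-→d20:H2→d21:-→d22:-  best=H2
  - 7.0.0.0/8 clear@8
  add 7.0.0.0/8 -> H1 at depth 8
  ? 210.226.216.152  path d0:-→d1:-→d2:-→d3:-→d4:H0  best=H0
  ? 218.13.208.4  path d0:-→d1:-→d2:-→d3:-→d4:H0→d5:-→d6:-→d7:-→d8:-→d9:-→d10:-→d11:-→d12:-→d13:-→d14:-→d15:-→d16:-→d17:-→d18:-→d19:-→d20:H2→d21:-→d22:-  best=H2
  add 218.13.210.0/24 -> H2 at depth 24
  add 7.48.0.0/12 -> H1 at depth 12
  add 7.56.218.21/32 -> H1 at depth 32
  - 218.13.208.0/20 clear@20
  ? 7.56.218.21  path d0:-→d1:-→d2:-→d3:-→d4:-→d5:-→d6:-→d7:-→d8:H1→d9:-→d10:-→d11:-→d12:H1→d13:-→d14:-→d15:-→d16:-→d17:-→d18:-→d19:-→d20:-→d21:-→d22:-→d23:-→d24:-→d25:-→d26:-→d27:-→d28:-→d29:-→d30:-→d31:-→d32:H1  best=H1
  add 7.56.218.0/24 -> H0 at depth 24
  ? 7.48.0.124  path d0:-→d1:-→d2:-→d3:-→d4:-→d5:-→d6:-→d7:-→d8:H1→d9:-→d10:-→d11:-→d12:H1  best=H1
  - 7.56.218.0/24 clear@24
  ? 7.0.0.0  path d0:-→d1:-→d2:-→d3:-→d4:-→d5:-→d6:-→d7:-→d8:H1→d9:-→d10:-  best=H1

== LOOKUPS ==
["H2","H0","H2","H0","H0","H1","H2","H2","H0","H2","H1","H1","H1"]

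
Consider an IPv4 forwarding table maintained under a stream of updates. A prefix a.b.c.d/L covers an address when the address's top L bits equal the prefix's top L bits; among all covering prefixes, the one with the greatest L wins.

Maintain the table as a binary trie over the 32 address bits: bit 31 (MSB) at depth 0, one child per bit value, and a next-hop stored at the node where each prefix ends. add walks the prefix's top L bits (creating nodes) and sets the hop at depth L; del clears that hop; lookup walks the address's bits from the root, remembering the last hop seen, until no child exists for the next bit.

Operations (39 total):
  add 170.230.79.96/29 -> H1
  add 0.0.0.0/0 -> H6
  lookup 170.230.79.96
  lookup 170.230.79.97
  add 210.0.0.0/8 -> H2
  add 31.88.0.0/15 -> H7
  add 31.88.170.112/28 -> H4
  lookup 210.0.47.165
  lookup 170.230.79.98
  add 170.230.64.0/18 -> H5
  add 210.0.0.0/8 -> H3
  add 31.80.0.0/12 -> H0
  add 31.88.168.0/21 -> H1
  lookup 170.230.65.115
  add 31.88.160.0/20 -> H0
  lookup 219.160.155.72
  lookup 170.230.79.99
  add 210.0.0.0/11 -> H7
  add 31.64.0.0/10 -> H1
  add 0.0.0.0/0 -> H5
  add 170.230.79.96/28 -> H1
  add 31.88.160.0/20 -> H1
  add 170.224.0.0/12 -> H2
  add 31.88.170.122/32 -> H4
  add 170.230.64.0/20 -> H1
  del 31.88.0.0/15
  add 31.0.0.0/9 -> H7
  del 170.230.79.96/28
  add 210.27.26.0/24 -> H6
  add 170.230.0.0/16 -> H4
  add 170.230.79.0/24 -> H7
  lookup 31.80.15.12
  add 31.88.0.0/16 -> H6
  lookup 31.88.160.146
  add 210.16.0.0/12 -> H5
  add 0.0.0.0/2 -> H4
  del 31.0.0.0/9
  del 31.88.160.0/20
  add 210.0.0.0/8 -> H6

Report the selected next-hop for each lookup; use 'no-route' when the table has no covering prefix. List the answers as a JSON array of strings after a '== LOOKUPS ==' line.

Apply in order:
  + 170.230.79.96/29 (H1) depth=29
  + 0.0.0.0/0 (H6) depth=0
  ? 170.230.79.96  path d0:H6→d1:-→d2:-→d3:-→d4:-→d5:-→d6:-→d7:-→d8:-→d9:-→d10:-→d11:-→d12:-→d13:-→d14:-→d15:-→d16:-→d17:-→d18:-→d19:-→d20:-→d21:-→d22:-→d23:-→d24:-→d25:-→d26:-→d27:-→d28:-→d29:H1  best=H1
  ? 170.230.79.97  path d0:H6→d1:-→d2:-→d3:-→d4:-→d5:-→d6:-→d7:-→d8:-→d9:-→d10:-→d11:-→d12:-→d13:-→d14:-→d15:-→d16:-→d17:-→d18:-→d19:-→d20:-→d21:-→d22:-→d23:-→d24:-→d25:-→d26:-→d27:-→d28:-→d29:H1  best=H1
  + 210.0.0.0/8 (H2) depth=8
  + 31.88.0.0/15 (H7) depth=15
  + 31.88.170.112/28 (H4) depth=28
  ? 210.0.47.165  path d0:H6→d1:-→d2:-→d3:-→d4:-→d5:-→d6:-→d7:-→d8:H2  best=H2
  ? 170.230.79.98  path d0:H6→d1:-→d2:-→d3:-→d4:-→d5:-→d6:-→d7:-→d8:-→d9:-→d10:-→d11:-→d12:-→d13:-→d14:-→d15:-→d16:-→d17:-→d18:-→d19:-→d20:-→d21:-→d22:-→d23:-→d24:-→d25:-→d26:-→d27:-→d28:-→d29:H1  best=H1
  + 170.230.64.0/18 (H5) depth=18
  + 210.0.0.0/8 (H3) depth=8
  + 31.80.0.0/12 (H0) depth=12
  + 31.88.168.0/21 (H1) depth=21
  ? 170.230.65.115  path d0:H6→d1:-→d2:-→d3:-→d4:-→d5:-→d6:-→d7:-→d8:-→d9:-→d10:-→d11:-→d12:-→d13:-→d14:-→d15:-→d16:-→d17:-→d18:H5→d19:-→d20:-  best=H5
  + 31.88.160.0/20 (H0) depth=20
  ? 219.160.155.72  path d0:H6→d1:-→d2:-→d3:-→d4:-  best=H6
  ? 170.230.79.99  path d0:H6→d1:-→d2:-→d3:-→d4:-→d5:-→d6:-→d7:-→d8:-→d9:-→d10:-→d11:-→d12:-→d13:-→d14:-→d15:-→d16:-→d17:-→d18:H5→d19:-→d20:-→d21:-→d22:-→d23:-→d24:-→d25:-→d26:-→d27:-→d28:-→d29:H1  best=H1
  + 210.0.0.0/11 (H7) depth=11
  + 31.64.0.0/10 (H1) depth=10
  + 0.0.0.0/0 (H5) depth=0
  + 170.230.79.96/28 (H1) depth=28
  + 31.88.160.0/20 (H1) depth=20
  + 170.224.0.0/12 (H2) depth=12
  + 31.88.170.122/32 (H4) depth=32
  + 170.230.64.0/20 (H1) depth=20
  - 31.88.0.0/15 clear@15
  + 31.0.0.0/9 (H7) depth=9
  - 170.230.79.96/28 clear@28
  + 210.27.26.0/24 (H6) depth=24
  + 170.230.0.0/16 (H4) depth=16
  + 170.230.79.0/24 (H7) depth=24
  ? 31.80.15.12  path d0:H5→d1:-→d2:-→d3:-→d4:-→d5:-→d6:-→d7:-→d8:-→d9:H7→d10:H1→d11:-→d12:H0  best=H0
  + 31.88.0.0/16 (H6) depth=16
  ? 31.88.160.146  path d0:H5→d1:-→d2:-→d3:-→d4:-→d5:-→d6:-→d7:-→d8:-→d9:H7→d10:H1→d11:-→d12:H0→d13:-→d14:-→d15:-→d16:H6→d17:-→d18:-→d19:-→d20:H1  best=H1
  + 210.16.0.0/12 (H5) depth=12
  + 0.0.0.0/2 (H4) depth=2
  - 31.0.0.0/9 clear@9
  - 31.88.160.0/20 clear@20
  + 210.0.0.0/8 (H6) depth=8

== LOOKUPS ==
["H1","H1","H2","H1","H5","H6","H1","H0","H1"]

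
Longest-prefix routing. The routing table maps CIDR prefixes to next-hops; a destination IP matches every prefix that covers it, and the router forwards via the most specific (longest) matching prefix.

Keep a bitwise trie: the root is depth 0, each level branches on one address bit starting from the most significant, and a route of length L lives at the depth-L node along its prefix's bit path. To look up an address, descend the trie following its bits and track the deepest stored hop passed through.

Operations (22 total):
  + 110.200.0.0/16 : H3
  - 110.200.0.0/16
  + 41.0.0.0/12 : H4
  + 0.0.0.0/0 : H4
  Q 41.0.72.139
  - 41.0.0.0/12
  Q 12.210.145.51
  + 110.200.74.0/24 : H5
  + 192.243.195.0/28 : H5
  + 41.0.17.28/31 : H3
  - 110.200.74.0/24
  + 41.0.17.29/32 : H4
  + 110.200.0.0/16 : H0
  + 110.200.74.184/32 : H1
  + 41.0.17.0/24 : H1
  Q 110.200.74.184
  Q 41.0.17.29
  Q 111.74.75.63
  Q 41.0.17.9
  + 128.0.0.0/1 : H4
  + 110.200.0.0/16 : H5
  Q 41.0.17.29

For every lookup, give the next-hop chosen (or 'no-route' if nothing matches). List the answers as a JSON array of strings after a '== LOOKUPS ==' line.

Process each operation:
  + 110.200.0.0/16 (H3) depth=16
  del 110.200.0.0/16 (clear depth 16)
  + 41.0.0.0/12 (H4) depth=12
  + 0.0.0.0/0 (H4) depth=0
  ? 41.0.72.139  path d0:H4→d1:-→d2:-→d3:-→d4:-→d5:-→d6:-→d7:-→d8:-→d9:-→d10:-→d11:-→d12:H4  best=H4
  del 41.0.0.0/12 (clear depth 12)
  ? 12.210.145.51  path d0:H4→d1:-→d2:-  best=H4
  + 110.200.74.0/24 (H5) depth=24
  + 192.243.195.0/28 (H5) depth=28
  + 41.0.17.28/31 (H3) depth=31
  del 110.200.74.0/24 (clear depth 24)
  + 41.0.17.29/32 (H4) depth=32
  + 110.200.0.0/16 (H0) depth=16
  + 110.200.74.184/32 (H1) depth=32
  + 41.0.17.0/24 (H1) depth=24
  ? 110.200.74.184  path d0:H4→d1:-→d2:-→d3:-→d4:-→d5:-→d6:-→d7:-→d8:-→d9:-→d10:-→d11:-→d12:-→d13:-→d14:-→d15:-→d16:H0→d17:-→d18:-→d19:-→d20:-→d21:-→d22:-→d23:-→d24:-→d25:-→d26:-→d27:-→d28:-→d29:-→d30:-→d31:-→d32:H1  best=H1
  ? 41.0.17.29  path d0:H4→d1:-→d2:-→d3:-→d4:-→d5:-→d6:-→d7:-→d8:-→d9:-→d10:-→d11:-→d12:-→d13:-→d14:-→d15:-→d16:-→d17:-→d18:-→d19:-→d20:-→d21:-→d22:-→d23:-→d24:H1→d25:-→d26:-→d27:-→d28:-→d29:-→d30:-→d31:H3→d32:H4  best=H4
  ? 111.74.75.63  path d0:H4→d1:-→d2:-→d3:-→d4:-→d5:-→d6:-→d7:-  best=H4
  ? 41.0.17.9  path d0:H4→d1:-→d2:-→d3:-→d4:-→d5:-→d6:-→d7:-→d8:-→d9:-→d10:-→d11:-→d12:-→d13:-→d14:-→d15:-→d16:-→d17:-→d18:-→d19:-→d20:-→d21:-→d22:-→d23:-→d24:H1→d25:-→d26:-→d27:-  best=H1
  + 128.0.0.0/1 (H4) depth=1
  + 110.200.0.0/16 (H5) depth=16
  ? 41.0.17.29  path d0:H4→d1:-→d2:-→d3:-→d4:-→d5:-→d6:-→d7:-→d8:-→d9:-→d10:-→d11:-→d12:-→d13:-→d14:-→d15:-→d16:-→d17:-→d18:-→d19:-→d20:-→d21:-→d22:-→d23:-→d24:H1→d25:-→d26:-→d27:-→d28:-→d29:-→d30:-→d31:H3→d32:H4  best=H4

== LOOKUPS ==
["H4","H4","H1","H4","H4","H1","H4"]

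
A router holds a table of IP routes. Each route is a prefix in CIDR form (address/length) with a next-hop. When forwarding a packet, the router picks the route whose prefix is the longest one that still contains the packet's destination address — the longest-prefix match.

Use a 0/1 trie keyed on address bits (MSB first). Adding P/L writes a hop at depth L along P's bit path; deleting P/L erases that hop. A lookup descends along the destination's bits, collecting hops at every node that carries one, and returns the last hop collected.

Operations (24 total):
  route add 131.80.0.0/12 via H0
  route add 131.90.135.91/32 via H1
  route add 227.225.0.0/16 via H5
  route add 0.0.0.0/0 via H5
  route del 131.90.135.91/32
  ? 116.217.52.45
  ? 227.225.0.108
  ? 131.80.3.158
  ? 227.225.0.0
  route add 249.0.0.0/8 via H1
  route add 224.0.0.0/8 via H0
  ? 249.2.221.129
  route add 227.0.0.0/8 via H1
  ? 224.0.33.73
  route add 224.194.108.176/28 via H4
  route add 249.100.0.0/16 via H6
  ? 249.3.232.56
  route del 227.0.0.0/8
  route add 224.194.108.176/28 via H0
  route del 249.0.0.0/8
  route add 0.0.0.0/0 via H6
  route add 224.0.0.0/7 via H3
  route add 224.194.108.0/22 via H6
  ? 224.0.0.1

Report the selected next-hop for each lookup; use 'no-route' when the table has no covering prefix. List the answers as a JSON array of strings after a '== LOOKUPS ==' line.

Apply in order:
  add 131.80.0.0/12 -> H0 at depth 12
  add 131.90.135.91/32 -> H1 at depth 32
  add 227.225.0.0/16 -> H5 at depth 16
  add 0.0.0.0/0 -> H5 at depth 0
  del 131.90.135.91/32 (clear depth 32)
  lookup 116.217.52.45: bits ε walk d0:H5 -> H5
  lookup 227.225.0.108: bits 1110001111100001 walk d0:H5→d1:-→d2:-→d3:-→d4:-→d5:-→d6:-→d7:-→d8:-→d9:-→d10:-→d11:-→d12:-→d13:-→d14:-→d15:-→d16:H5 -> H5
  lookup 131.80.3.158: bits 100000110101 walk d0:H5→d1:-→d2:-→d3:-→d4:-→d5:-→d6:-→d7:-→d8:-→d9:-→d10:-→d11:-→d12:H0 -> H0
  lookup 227.225.0.0: bits 1110001111100001 walk d0:H5→d1:-→d2:-→d3:-→d4:-→d5:-→d6:-→d7:-→d8:-→d9:-→d10:-→d11:-→d12:-→d13:-→d14:-→d15:-→d16:H5 -> H5
  add 249.0.0.0/8 -> H1 at depth 8
  add 224.0.0.0/8 -> H0 at depth 8
  lookup 249.2.221.129: bits 11111001 walk d0:H5→d1:-→d2:-→d3:-→d4:-→d5:-→d6:-→d7:-→d8:H1 -> H1
  add 227.0.0.0/8 -> H1 at depth 8
  lookup 224.0.33.73: bits 11100000 walk d0:H5→d1:-→d2:-→d3:-→d4:-→d5:-→d6:-→d7:-→d8:H0 -> H0
  add 224.194.108.176/28 -> H4 at depth 28
  add 249.100.0.0/16 -> H6 at depth 16
  lookup 249.3.232.56: bits 111110010 walk d0:H5→d1:-→d2:-→d3:-→d4:-→d5:-→d6:-→d7:-→d8:H1→d9:- -> H1
  del 227.0.0.0/8 (clear depth 8)
  add 224.194.108.176/28 -> H0 at depth 28
  del 249.0.0.0/8 (clear depth 8)
  add 0.0.0.0/0 -> H6 at depth 0
  add 224.0.0.0/7 -> H3 at depth 7
  add 224.194.108.0/22 -> H6 at depth 22
  lookup 224.0.0.1: bits 11100000 walk d0:H6→d1:-→d2:-→d3:-→d4:-→d5:-→d6:-→d7:H3→d8:H0 -> H0

== LOOKUPS ==
["H5","H5","H0","H5","H1","H0","H1","H0"]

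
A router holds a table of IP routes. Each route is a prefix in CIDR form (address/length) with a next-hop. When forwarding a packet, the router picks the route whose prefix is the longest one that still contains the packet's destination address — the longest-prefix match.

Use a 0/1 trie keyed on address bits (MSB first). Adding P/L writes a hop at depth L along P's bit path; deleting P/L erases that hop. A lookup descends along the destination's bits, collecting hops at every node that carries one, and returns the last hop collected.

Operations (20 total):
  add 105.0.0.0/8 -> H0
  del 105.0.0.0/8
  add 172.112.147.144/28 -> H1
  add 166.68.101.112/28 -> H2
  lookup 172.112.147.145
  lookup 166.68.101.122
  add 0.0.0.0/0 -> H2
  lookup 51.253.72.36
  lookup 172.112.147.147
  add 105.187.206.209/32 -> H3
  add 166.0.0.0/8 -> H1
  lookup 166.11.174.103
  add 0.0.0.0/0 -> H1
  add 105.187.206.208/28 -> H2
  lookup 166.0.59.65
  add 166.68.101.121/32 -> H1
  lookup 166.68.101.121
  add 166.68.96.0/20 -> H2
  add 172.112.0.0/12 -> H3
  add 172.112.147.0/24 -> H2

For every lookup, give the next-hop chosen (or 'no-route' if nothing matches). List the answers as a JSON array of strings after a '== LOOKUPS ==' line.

Apply in order:
  + 105.0.0.0/8 (H0) depth=8
  del 105.0.0.0/8 (clear depth 8)
  + 172.112.147.144/28 (H1) depth=28
  + 166.68.101.112/28 (H2) depth=28
  ? 172.112.147.145  path d0:-→d1:-→d2:-→d3:-→d4:-→d5:-→d6:-→d7:-→d8:-→d9:-→d10:-→d11:-→d12:-→d13:-→d14:-→d15:-→d16:-→d17:-→d18:-→d19:-→d20:-→d21:-→d22:-→d23:-→d24:-→d25:-→d26:-→d27:-→d28:H1  best=H1
  ? 166.68.101.122  path d0:-→d1:-→d2:-→d3:-→d4:-→d5:-→d6:-→d7:-→d8:-→d9:-→d10:-→d11:-→d12:-→d13:-→d14:-→d15:-→d16:-→d17:-→d18:-→d19:-→d20:-→d21:-→d22:-→d23:-→d24:-→d25:-→d26:-→d27:-→d28:H2  best=H2
  + 0.0.0.0/0 (H2) depth=0
  ? 51.253.72.36  path d0:H2→d1:-  best=H2
  ? 172.112.147.147  path d0:H2→d1:-→d2:-→d3:-→d4:-→d5:-→d6:-→d7:-→d8:-→d9:-→d10:-→d11:-→d12:-→d13:-→d14:-→d15:-→d16:-→d17:-→d18:-→d19:-→d20:-→d21:-→d22:-→d23:-→d24:-→d25:-→d26:-→d27:-→d28:H1  best=H1
  + 105.187.206.209/32 (H3) depth=32
  + 166.0.0.0/8 (H1) depth=8
  ? 166.11.174.103  path d0:H2→d1:-→d2:-→d3:-→d4:-→d5:-→d6:-→d7:-→d8:H1→d9:-  best=H1
  + 0.0.0.0/0 (H1) depth=0
  + 105.187.206.208/28 (H2) depth=28
  ? 166.0.59.65  path d0:H1→d1:-→d2:-→d3:-→d4:-→d5:-→d6:-→d7:-→d8:H1→d9:-  best=H1
  + 166.68.101.121/32 (H1) depth=32
  ? 166.68.101.121  path d0:H1→d1:-→d2:-→d3:-→d4:-→d5:-→d6:-→d7:-→d8:H1→d9:-→d10:-→d11:-→d12:-→d13:-→d14:-→d15:-→d16:-→d17:-→d18:-→d19:-→d20:-→d21:-→d22:-→d23:-→d24:-→d25:-→d26:-→d27:-→d28:H2→d29:-→d30:-→d31:-→d32:H1  best=H1
  + 166.68.96.0/20 (H2) depth=20
  + 172.112.0.0/12 (H3) depth=12
  + 172.112.147.0/24 (H2) depth=24

== LOOKUPS ==
["H1","H2","H2","H1","H1","H1","H1"]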